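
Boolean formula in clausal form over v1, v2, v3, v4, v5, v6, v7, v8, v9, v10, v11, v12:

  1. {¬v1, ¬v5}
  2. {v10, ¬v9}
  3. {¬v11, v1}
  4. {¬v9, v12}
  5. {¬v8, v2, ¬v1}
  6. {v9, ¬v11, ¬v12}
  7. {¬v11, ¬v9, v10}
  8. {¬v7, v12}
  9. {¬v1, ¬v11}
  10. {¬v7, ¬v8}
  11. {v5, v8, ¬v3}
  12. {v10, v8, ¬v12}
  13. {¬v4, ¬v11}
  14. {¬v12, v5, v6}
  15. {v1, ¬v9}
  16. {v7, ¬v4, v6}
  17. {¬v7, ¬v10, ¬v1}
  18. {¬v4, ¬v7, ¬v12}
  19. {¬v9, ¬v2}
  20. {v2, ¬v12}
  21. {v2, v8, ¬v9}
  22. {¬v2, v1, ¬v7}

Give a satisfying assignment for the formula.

v1=False, v2=True, v3=False, v4=False, v5=True, v6=True, v7=False, v8=True, v9=False, v10=False, v11=False, v12=True

Check each clause:
  1. {¬v5, ¬v1} — ¬v1 is true.
  2. {v10, ¬v9} — ¬v9 is true.
  3. {v1, ¬v11} — ¬v11 is true.
  4. {¬v9, v12} — v12 is true.
  5. {¬v1, ¬v8, v2} — v2 is true.
  6. {v9, ¬v11, ¬v12} — ¬v11 is true.
  7. {¬v9, v10, ¬v11} — ¬v11 is true.
  8. {¬v7, v12} — ¬v7 is true.
  9. {¬v11, ¬v1} — ¬v11 is true.
  10. {¬v7, ¬v8} — ¬v7 is true.
  11. {¬v3, v8, v5} — v8 is true.
  12. {v10, ¬v12, v8} — v8 is true.
  13. {¬v11, ¬v4} — ¬v4 is true.
  14. {v5, ¬v12, v6} — v5 is true.
  15. {v1, ¬v9} — ¬v9 is true.
  16. {v7, ¬v4, v6} — ¬v4 is true.
  17. {¬v7, ¬v10, ¬v1} — ¬v7 is true.
  18. {¬v4, ¬v12, ¬v7} — ¬v7 is true.
  19. {¬v2, ¬v9} — ¬v9 is true.
  20. {v2, ¬v12} — v2 is true.
  21. {¬v9, v2, v8} — v8 is true.
  22. {v1, ¬v2, ¬v7} — ¬v7 is true.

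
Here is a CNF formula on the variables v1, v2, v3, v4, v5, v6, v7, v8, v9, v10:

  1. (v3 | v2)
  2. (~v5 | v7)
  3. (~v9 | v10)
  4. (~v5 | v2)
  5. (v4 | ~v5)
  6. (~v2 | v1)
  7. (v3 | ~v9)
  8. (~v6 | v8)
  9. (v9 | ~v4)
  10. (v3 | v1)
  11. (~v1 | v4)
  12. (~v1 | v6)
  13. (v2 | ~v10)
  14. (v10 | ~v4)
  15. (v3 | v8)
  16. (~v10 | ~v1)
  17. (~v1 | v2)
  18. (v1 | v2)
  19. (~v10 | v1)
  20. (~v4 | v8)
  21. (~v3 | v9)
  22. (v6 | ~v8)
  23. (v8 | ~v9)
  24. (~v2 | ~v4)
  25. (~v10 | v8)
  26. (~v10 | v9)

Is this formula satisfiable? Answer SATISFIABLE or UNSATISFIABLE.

UNSATISFIABLE

v1 = True:
  propagation gives v4=True, v9=True, v10=True; an empty clause results — contradiction.
v1 = False:
  propagation gives v2=False; an empty clause results — contradiction.
Every branch closes, so no satisfying assignment exists.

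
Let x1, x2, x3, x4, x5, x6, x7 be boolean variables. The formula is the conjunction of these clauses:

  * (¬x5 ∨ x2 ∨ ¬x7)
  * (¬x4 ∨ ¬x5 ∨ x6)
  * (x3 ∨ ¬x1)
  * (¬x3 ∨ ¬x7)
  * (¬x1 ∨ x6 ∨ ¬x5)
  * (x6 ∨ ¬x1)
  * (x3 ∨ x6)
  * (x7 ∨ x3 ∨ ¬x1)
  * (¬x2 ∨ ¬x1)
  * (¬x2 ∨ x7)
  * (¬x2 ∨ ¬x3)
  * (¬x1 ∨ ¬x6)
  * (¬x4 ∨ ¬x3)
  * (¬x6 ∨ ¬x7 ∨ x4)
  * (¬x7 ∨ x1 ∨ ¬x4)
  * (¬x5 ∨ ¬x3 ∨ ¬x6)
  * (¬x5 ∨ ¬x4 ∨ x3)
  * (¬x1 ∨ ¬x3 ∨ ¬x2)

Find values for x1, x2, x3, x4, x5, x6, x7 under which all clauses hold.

Branch on x1: take x1 = False.
Branch on x2: take x2 = False.
Try x3 = False.
  then x6 is forced to True.
For the remaining variables, x4 = False, x5 = True, x7 = False works.

x1=F, x2=F, x3=F, x4=F, x5=T, x6=T, x7=F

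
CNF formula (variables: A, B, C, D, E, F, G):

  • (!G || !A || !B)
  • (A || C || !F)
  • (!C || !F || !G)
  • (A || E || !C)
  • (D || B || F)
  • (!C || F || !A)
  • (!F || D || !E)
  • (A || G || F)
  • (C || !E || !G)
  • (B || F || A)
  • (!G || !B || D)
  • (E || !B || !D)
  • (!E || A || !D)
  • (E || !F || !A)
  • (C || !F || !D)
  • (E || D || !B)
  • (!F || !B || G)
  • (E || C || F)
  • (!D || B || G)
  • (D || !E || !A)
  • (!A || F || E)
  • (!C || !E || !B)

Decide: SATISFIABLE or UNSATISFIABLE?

SATISFIABLE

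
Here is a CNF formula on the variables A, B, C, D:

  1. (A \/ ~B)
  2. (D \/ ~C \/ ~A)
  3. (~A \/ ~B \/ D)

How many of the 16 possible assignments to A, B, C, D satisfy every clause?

Case analysis on A and B:
  A=1, B=1: remaining (C,D) ∈ {(0,1); (1,1)} — 2.
  A=1, B=0: remaining (C,D) ∈ {(0,0); (0,1); (1,1)} — 3.
  A=0, B=1: a clause becomes empty — 0.
  A=0, B=0: remaining (C,D) ∈ {(0,0); (0,1); (1,0); (1,1)} — 4.
Total: 2 + 3 + 0 + 4 = 9.

9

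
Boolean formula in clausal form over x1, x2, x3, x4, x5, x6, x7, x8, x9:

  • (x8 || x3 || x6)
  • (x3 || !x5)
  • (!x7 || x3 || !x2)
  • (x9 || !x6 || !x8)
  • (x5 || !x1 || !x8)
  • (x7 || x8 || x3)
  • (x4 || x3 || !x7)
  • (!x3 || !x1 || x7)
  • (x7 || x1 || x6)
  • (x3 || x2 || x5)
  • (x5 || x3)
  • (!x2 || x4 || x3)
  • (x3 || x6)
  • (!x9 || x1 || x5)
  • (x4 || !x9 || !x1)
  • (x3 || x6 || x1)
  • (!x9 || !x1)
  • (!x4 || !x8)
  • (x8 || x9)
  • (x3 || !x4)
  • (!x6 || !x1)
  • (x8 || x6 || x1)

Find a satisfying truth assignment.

x1=F  x2=T  x3=T  x4=F  x5=T  x6=T  x7=F  x8=F  x9=T

Branch on x1: take x1 = False.
Branch on x2: take x2 = True.
For the remaining variables, x3 = True, x4 = False, x5 = True, x6 = True, x7 = False, x8 = False, x9 = True works.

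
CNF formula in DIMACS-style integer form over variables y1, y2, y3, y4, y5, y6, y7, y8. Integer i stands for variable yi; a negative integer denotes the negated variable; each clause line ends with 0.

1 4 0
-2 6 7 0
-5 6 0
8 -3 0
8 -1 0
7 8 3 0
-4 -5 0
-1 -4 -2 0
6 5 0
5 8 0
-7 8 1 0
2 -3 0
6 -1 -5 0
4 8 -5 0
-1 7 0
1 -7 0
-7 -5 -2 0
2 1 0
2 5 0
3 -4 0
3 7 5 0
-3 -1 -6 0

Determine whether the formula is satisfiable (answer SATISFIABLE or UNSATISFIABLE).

y8 occurs only positively in the remaining clauses — set y8 = True.
Branch on y1: take y1 = True.
  then y7 is forced to True.
For the remaining variables, y2 = False, y3 = False, y4 = False, y5 = True, y6 = True works.
So y1=True, y2=False, y3=False, y4=False, y5=True, y6=True, y7=True, y8=True is a satisfying assignment.

SATISFIABLE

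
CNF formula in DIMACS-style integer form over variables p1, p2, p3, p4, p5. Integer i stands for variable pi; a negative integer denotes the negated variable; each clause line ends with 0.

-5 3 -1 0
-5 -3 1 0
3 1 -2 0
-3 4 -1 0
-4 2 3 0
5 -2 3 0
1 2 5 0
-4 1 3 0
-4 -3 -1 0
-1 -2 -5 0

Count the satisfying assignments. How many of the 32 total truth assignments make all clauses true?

The models are:
  p1=0 p2=0 p3=0 p4=0 p5=1
  p1=0 p2=1 p3=1 p4=0 p5=0
  p1=0 p2=1 p3=1 p4=1 p5=0
  p1=1 p2=0 p3=0 p4=0 p5=0
That's 4 in total.

4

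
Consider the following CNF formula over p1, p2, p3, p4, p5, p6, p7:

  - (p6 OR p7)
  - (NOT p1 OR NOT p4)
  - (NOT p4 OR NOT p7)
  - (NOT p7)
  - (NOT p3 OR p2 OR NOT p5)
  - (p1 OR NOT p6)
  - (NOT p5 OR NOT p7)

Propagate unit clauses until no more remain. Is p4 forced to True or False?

False

(NOT p7) stands alone — p7 = False.
In (p6 OR p7), p7 is now false; p6 must hold, so p6 = True.
In (p1 OR NOT p6), NOT p6 is now false; p1 must hold, so p1 = True.
(NOT p4 OR NOT p1) with p1 = True leaves only NOT p4, so p4 = False.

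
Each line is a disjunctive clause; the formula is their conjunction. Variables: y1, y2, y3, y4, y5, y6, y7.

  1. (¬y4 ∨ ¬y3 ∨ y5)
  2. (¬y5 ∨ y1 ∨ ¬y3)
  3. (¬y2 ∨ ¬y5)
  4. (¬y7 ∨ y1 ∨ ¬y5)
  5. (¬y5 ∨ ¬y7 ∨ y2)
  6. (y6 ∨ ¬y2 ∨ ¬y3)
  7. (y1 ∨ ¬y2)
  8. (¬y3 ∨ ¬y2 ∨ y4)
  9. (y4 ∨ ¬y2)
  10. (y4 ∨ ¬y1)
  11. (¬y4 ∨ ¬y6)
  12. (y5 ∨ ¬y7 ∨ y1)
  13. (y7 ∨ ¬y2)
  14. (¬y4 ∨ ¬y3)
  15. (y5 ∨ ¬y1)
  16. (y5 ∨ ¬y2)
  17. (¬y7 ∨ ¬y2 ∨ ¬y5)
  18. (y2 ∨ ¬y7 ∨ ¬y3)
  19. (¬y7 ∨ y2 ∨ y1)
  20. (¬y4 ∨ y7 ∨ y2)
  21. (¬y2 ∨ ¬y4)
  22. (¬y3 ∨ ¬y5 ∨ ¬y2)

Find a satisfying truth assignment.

y1=False, y2=False, y3=True, y4=False, y5=False, y6=True, y7=False

Branch on y1: take y1 = False.
  then y2 is forced to False.
  then y7 is forced to False.
  then y4 is forced to False.
Try y3 = True.
  then y5 is forced to False.
y6 is now unconstrained; take y6 = True.
Check each clause:
  1. (¬y4 ∨ ¬y3 ∨ y5) — ¬y4 is true.
  2. (¬y3 ∨ ¬y5 ∨ y1) — ¬y5 is true.
  3. (¬y2 ∨ ¬y5) — ¬y5 is true.
  4. (¬y7 ∨ y1 ∨ ¬y5) — ¬y5 is true.
  5. (y2 ∨ ¬y5 ∨ ¬y7) — ¬y7 is true.
  6. (y6 ∨ ¬y3 ∨ ¬y2) — y6 is true.
  7. (y1 ∨ ¬y2) — ¬y2 is true.
  8. (y4 ∨ ¬y3 ∨ ¬y2) — ¬y2 is true.
  9. (¬y2 ∨ y4) — ¬y2 is true.
  10. (y4 ∨ ¬y1) — ¬y1 is true.
  11. (¬y6 ∨ ¬y4) — ¬y4 is true.
  12. (¬y7 ∨ y5 ∨ y1) — ¬y7 is true.
  13. (y7 ∨ ¬y2) — ¬y2 is true.
  14. (¬y4 ∨ ¬y3) — ¬y4 is true.
  15. (¬y1 ∨ y5) — ¬y1 is true.
  16. (¬y2 ∨ y5) — ¬y2 is true.
  17. (¬y2 ∨ ¬y5 ∨ ¬y7) — ¬y7 is true.
  18. (¬y7 ∨ ¬y3 ∨ y2) — ¬y7 is true.
  19. (¬y7 ∨ y2 ∨ y1) — ¬y7 is true.
  20. (y7 ∨ y2 ∨ ¬y4) — ¬y4 is true.
  21. (¬y2 ∨ ¬y4) — ¬y4 is true.
  22. (¬y3 ∨ ¬y2 ∨ ¬y5) — ¬y5 is true.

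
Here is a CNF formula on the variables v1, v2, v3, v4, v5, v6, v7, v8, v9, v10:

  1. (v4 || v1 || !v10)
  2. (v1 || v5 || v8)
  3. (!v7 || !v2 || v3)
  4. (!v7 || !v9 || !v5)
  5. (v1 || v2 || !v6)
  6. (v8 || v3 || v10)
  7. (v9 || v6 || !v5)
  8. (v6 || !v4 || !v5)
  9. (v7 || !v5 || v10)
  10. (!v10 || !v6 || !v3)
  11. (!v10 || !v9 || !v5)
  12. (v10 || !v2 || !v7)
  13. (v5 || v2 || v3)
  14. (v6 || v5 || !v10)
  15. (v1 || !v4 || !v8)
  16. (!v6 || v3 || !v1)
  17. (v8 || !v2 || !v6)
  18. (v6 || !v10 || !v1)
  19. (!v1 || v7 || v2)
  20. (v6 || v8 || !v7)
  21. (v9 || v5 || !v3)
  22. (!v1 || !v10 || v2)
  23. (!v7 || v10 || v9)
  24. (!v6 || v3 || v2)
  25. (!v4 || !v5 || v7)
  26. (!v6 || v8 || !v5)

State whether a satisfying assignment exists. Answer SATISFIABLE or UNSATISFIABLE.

SATISFIABLE

Branch on v1: take v1 = True.
Set v2 = True and propagate.
For the remaining variables, v3 = True, v4 = True, v5 = False, v6 = True, v7 = False, v8 = True, v9 = True, v10 = False works.
So v1 = T, v2 = T, v3 = T, v4 = T, v5 = F, v6 = T, v7 = F, v8 = T, v9 = T, v10 = F is a satisfying assignment.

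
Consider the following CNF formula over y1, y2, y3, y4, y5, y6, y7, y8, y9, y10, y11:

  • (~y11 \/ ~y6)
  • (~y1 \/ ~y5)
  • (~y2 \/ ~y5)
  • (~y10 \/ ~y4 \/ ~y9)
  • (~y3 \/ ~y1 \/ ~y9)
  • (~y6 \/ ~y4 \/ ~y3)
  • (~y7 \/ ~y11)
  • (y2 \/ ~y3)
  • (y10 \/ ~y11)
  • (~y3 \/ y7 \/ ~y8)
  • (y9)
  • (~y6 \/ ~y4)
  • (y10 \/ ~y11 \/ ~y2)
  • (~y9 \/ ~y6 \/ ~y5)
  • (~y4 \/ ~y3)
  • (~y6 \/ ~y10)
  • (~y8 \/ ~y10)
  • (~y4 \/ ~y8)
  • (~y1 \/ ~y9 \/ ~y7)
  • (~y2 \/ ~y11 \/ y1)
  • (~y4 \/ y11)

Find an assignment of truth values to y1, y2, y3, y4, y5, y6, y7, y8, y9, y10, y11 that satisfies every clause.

y1=0, y2=0, y3=0, y4=0, y5=0, y6=1, y7=0, y8=1, y9=1, y10=0, y11=0

The clause (y9) is unit: y9 must be True.
y3 occurs only negated in the remaining clauses — set y3 = False.
Pure literal: y4 appears only negated; assign y4 = False.
Set y1 = False and propagate.
Set y2 = False and propagate.
Try y5 = False.
For the remaining variables, y6 = True, y7 = False, y8 = True, y10 = False, y11 = False works.
Every clause has at least one true literal under this assignment.
Check each clause:
  1. (~y6 \/ ~y11) — ~y11 is true.
  2. (~y1 \/ ~y5) — ~y5 is true.
  3. (~y2 \/ ~y5) — ~y5 is true.
  4. (~y9 \/ ~y10 \/ ~y4) — ~y4 is true.
  5. (~y1 \/ ~y9 \/ ~y3) — ~y3 is true.
  6. (~y6 \/ ~y3 \/ ~y4) — ~y4 is true.
  7. (~y7 \/ ~y11) — ~y7 is true.
  8. (y2 \/ ~y3) — ~y3 is true.
  9. (~y11 \/ y10) — ~y11 is true.
  10. (~y3 \/ y7 \/ ~y8) — ~y3 is true.
  11. (y9) — y9 is true.
  12. (~y6 \/ ~y4) — ~y4 is true.
  13. (~y2 \/ ~y11 \/ y10) — ~y11 is true.
  14. (~y6 \/ ~y5 \/ ~y9) — ~y5 is true.
  15. (~y3 \/ ~y4) — ~y4 is true.
  16. (~y6 \/ ~y10) — ~y10 is true.
  17. (~y8 \/ ~y10) — ~y10 is true.
  18. (~y4 \/ ~y8) — ~y4 is true.
  19. (~y1 \/ ~y9 \/ ~y7) — ~y7 is true.
  20. (~y11 \/ ~y2 \/ y1) — ~y11 is true.
  21. (~y4 \/ y11) — ~y4 is true.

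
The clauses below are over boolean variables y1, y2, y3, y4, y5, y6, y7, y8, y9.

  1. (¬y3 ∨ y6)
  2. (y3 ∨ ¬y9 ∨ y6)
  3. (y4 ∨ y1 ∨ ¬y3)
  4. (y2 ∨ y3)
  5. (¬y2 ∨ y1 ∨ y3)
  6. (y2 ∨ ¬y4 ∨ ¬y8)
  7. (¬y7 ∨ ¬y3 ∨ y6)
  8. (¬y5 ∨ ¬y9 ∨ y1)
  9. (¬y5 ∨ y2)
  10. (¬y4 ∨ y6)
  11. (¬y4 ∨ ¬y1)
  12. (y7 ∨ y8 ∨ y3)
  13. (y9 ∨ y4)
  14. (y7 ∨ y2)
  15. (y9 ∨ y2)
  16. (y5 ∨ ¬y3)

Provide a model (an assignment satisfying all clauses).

y6 occurs only positively in the remaining clauses — set y6 = True.
Branch on y1: take y1 = True.
  then y4 is forced to False.
  then y9 is forced to True.
Try y2 = True.
The remaining clauses are satisfied by y3 = False, y5 = False, y7 = True, y8 = True.

y1=T, y2=T, y3=F, y4=F, y5=F, y6=T, y7=T, y8=T, y9=T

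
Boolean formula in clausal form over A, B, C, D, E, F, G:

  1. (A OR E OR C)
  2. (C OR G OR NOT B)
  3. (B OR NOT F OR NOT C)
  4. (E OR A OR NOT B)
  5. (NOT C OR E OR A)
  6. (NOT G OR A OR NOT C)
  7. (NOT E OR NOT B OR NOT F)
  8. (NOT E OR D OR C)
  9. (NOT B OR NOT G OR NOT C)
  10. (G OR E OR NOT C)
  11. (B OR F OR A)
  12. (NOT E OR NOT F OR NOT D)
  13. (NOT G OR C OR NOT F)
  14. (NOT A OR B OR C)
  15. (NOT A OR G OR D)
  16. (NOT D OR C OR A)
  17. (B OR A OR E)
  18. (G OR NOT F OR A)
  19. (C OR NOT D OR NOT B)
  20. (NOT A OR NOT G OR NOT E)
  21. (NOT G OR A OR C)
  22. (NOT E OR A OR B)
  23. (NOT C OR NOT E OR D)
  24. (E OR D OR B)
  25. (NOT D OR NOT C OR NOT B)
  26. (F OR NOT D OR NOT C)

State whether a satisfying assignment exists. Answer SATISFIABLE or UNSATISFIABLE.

Set A = True and propagate.
Set B = True and propagate.
Try C = False.
  then G is forced to True.
  then F is forced to False.
  then D is forced to False.
  then E is forced to False.
So A=T  B=T  C=F  D=F  E=F  F=F  G=T is a satisfying assignment.

SATISFIABLE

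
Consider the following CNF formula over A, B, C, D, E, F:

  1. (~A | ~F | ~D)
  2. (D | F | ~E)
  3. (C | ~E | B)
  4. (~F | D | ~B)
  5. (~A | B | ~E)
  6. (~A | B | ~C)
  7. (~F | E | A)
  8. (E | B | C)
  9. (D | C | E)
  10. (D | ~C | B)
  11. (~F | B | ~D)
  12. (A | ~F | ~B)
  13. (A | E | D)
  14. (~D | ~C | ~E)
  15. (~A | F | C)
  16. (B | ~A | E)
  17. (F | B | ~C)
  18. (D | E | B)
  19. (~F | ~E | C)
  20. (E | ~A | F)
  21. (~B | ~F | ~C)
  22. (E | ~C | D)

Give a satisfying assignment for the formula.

A=False  B=True  C=False  D=True  E=False  F=False

Branch on A: take A = False.
For the remaining variables, B = True, C = False, D = True, E = False, F = False works.
Every clause has at least one true literal under this assignment.
Check each clause:
  1. (~D | ~F | ~A) — ~F is true.
  2. (F | ~E | D) — ~E is true.
  3. (~E | B | C) — B is true.
  4. (D | ~F | ~B) — ~F is true.
  5. (~E | B | ~A) — B is true.
  6. (B | ~C | ~A) — B is true.
  7. (E | A | ~F) — ~F is true.
  8. (B | E | C) — B is true.
  9. (C | D | E) — D is true.
  10. (D | ~C | B) — B is true.
  11. (~F | ~D | B) — ~F is true.
  12. (~B | ~F | A) — ~F is true.
  13. (A | E | D) — D is true.
  14. (~E | ~D | ~C) — ~E is true.
  15. (~A | F | C) — ~A is true.
  16. (B | ~A | E) — B is true.
  17. (B | ~C | F) — B is true.
  18. (B | E | D) — B is true.
  19. (~E | C | ~F) — ~F is true.
  20. (E | F | ~A) — ~A is true.
  21. (~C | ~B | ~F) — ~F is true.
  22. (E | D | ~C) — D is true.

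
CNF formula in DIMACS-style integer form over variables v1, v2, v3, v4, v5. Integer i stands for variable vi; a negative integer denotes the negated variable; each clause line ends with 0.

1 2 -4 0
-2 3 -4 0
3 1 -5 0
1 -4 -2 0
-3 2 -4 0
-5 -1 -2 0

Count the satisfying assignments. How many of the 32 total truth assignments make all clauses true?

15

Split on v2, then v1.
  v2=1, v1=1: remaining (v3,v4,v5) ∈ {(0,0,0); (1,0,0); (1,1,0)} — 3.
  v2=1, v1=0: remaining (v3,v4,v5) ∈ {(0,0,0); (1,0,0); (1,0,1)} — 3.
  v2=0, v1=1: v5 free; 3 ways for (v3,v4) × 2^1 = 6.
  v2=0, v1=0: remaining (v3,v4,v5) ∈ {(0,0,0); (1,0,0); (1,0,1)} — 3.
Total: 3 + 3 + 6 + 3 = 15.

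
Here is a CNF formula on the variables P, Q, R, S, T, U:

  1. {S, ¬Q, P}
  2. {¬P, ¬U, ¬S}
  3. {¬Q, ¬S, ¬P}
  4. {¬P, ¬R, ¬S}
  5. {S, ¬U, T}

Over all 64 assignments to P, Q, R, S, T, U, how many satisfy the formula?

Split on S, then P.
  S=T, P=T: remaining (Q,R,T,U) ∈ {(F,F,F,F); (F,F,T,F)} — 2.
  S=T, P=F: Q, R, T, U free → 2^4 = 16.
  S=F, P=T: Q, R free; 3 ways for (T,U) × 2^2 = 12.
  S=F, P=F: R free; 3 ways for (Q,T,U) × 2^1 = 6.
Total: 2 + 16 + 12 + 6 = 36.

36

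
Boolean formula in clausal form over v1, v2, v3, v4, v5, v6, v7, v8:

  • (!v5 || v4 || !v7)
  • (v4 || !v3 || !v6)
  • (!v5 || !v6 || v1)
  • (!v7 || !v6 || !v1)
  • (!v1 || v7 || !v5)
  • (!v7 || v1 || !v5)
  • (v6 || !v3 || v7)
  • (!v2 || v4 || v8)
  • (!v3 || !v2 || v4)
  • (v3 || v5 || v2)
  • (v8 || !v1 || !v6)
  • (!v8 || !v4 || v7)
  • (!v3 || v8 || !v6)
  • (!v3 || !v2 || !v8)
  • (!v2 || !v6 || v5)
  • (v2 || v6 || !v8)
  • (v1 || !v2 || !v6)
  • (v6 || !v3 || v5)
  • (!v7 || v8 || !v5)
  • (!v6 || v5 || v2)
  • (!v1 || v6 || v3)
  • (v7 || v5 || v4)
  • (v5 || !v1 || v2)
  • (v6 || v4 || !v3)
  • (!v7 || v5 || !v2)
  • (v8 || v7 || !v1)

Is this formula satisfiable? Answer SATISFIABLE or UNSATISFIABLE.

SATISFIABLE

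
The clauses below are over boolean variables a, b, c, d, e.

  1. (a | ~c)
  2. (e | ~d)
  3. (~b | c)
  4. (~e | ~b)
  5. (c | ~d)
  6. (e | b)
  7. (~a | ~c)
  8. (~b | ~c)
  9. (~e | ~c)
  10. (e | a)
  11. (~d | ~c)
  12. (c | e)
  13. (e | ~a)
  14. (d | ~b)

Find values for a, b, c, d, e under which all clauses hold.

a=F, b=F, c=F, d=F, e=T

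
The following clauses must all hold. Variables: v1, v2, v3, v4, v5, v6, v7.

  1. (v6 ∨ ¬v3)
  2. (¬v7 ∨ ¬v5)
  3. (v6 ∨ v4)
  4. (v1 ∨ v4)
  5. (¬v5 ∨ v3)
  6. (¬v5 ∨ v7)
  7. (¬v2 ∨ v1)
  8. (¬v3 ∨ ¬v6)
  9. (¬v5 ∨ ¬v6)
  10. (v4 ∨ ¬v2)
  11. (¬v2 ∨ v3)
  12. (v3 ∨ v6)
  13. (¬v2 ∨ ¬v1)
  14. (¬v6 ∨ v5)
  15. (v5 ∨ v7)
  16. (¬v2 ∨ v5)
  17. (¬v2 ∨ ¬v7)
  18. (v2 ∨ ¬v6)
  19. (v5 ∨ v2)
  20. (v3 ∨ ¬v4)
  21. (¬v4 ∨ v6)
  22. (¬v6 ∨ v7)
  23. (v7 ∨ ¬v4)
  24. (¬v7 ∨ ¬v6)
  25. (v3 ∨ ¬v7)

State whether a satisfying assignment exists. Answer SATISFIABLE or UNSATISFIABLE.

UNSATISFIABLE

v6 = True:
  propagation gives v3=False, v5=False; an empty clause results — contradiction.
v6 = False:
  propagation gives v3=False; an empty clause results — contradiction.
Every branch closes, so no satisfying assignment exists.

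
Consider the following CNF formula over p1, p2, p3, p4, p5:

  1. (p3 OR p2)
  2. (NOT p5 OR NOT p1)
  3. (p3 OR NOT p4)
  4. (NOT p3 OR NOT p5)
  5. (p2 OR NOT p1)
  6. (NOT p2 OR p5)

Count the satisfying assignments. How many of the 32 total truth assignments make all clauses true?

3

Satisfying assignments:
  p1=F p2=F p3=T p4=F p5=F
  p1=F p2=F p3=T p4=T p5=F
  p1=F p2=T p3=F p4=F p5=T
That's 3 in total.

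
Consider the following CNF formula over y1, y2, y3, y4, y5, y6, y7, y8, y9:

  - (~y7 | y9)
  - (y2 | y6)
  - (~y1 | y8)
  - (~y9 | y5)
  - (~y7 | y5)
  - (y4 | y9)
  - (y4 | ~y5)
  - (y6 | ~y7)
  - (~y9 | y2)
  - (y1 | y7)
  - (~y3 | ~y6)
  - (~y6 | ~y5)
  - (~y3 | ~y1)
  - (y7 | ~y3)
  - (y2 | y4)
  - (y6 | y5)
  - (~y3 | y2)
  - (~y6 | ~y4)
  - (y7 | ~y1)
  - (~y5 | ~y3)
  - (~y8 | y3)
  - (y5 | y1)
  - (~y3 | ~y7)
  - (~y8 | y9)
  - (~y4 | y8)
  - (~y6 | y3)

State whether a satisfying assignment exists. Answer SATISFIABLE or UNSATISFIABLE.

y3 = True:
  propagation gives y6=False, y2=True, y7=False; an empty clause results — contradiction.
y3 = False:
  propagation gives y8=False, y1=False, y7=True, y9=True; an empty clause results — contradiction.
Every branch closes, so no satisfying assignment exists.

UNSATISFIABLE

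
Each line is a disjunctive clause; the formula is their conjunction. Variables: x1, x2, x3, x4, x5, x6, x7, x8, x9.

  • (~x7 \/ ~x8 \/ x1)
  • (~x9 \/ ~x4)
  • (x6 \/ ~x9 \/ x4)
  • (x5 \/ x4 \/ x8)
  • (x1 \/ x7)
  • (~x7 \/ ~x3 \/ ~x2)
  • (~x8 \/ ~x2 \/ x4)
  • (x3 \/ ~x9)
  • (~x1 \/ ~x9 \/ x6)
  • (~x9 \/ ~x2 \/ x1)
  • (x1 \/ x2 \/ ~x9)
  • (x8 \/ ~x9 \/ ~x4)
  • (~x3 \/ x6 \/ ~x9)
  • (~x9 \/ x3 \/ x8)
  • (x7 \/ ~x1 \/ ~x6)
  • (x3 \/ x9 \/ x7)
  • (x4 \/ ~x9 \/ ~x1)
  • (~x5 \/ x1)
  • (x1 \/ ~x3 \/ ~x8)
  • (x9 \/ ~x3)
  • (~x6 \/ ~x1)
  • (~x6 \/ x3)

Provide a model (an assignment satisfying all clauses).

Branch on x1: take x1 = True.
  then x6 is forced to False.
  then x9 is forced to False.
  then x3 is forced to False.
  then x7 is forced to True.
Branch on x2: take x2 = False.
Set x4 = True and propagate.
x5, x8 are now unconstrained; take x5 = True, x8 = False.

x1=T, x2=F, x3=F, x4=T, x5=T, x6=F, x7=T, x8=F, x9=F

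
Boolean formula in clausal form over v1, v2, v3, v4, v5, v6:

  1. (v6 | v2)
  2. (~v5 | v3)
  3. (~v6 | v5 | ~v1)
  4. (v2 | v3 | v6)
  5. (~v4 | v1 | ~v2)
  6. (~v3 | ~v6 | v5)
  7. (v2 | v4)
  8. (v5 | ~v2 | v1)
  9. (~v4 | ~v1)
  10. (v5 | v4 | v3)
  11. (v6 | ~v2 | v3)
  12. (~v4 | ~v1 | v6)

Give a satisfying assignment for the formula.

v1=T  v2=T  v3=T  v4=F  v5=T  v6=T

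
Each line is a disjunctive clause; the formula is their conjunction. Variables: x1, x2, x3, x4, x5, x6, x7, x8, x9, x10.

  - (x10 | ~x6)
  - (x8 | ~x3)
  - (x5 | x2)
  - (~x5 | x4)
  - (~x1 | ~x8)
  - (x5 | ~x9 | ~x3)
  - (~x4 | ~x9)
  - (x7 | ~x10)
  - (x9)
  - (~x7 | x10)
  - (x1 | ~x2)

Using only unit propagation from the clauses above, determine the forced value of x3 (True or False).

False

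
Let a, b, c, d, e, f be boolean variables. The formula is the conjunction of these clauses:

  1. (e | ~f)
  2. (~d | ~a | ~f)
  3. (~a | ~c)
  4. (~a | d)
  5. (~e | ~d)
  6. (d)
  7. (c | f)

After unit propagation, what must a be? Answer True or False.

Unit clause (d) sets d = True.
(~e | ~d) with d = True leaves only ~e, so e = False.
(~f | e): since e = False, the clause reduces to (~f). f = False.
(c | f) with f = False leaves only c, so c = True.
(~c | ~a): since c = True, the clause reduces to (~a). a = False.

False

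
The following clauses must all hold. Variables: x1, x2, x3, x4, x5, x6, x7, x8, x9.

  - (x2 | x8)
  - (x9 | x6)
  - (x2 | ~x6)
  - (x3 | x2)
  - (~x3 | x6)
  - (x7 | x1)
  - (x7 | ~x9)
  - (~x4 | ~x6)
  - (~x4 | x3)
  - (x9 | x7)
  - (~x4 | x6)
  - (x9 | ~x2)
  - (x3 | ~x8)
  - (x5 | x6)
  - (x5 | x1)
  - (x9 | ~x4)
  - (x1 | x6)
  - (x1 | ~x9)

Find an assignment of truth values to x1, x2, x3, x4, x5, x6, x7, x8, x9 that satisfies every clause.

x1=1, x2=1, x3=0, x4=0, x5=1, x6=1, x7=1, x8=0, x9=1

Check each clause:
  1. (x2 | x8) — x2 is true.
  2. (x9 | x6) — x9 is true.
  3. (x2 | ~x6) — x2 is true.
  4. (x2 | x3) — x2 is true.
  5. (~x3 | x6) — ~x3 is true.
  6. (x1 | x7) — x1 is true.
  7. (x7 | ~x9) — x7 is true.
  8. (~x4 | ~x6) — ~x4 is true.
  9. (~x4 | x3) — ~x4 is true.
  10. (x7 | x9) — x9 is true.
  11. (x6 | ~x4) — ~x4 is true.
  12. (~x2 | x9) — x9 is true.
  13. (x3 | ~x8) — ~x8 is true.
  14. (x6 | x5) — x5 is true.
  15. (x1 | x5) — x1 is true.
  16. (x9 | ~x4) — x9 is true.
  17. (x1 | x6) — x1 is true.
  18. (x1 | ~x9) — x1 is true.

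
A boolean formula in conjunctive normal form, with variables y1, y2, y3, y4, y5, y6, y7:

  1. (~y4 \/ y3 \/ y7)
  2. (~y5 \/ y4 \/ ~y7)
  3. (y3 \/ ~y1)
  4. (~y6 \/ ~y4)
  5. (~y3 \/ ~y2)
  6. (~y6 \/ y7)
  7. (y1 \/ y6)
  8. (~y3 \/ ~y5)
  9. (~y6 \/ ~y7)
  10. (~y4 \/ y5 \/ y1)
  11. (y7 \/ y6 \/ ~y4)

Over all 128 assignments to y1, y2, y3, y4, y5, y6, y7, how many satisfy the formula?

3

The models are:
  y1=T y2=F y3=T y4=F y5=F y6=F y7=F
  y1=T y2=F y3=T y4=F y5=F y6=F y7=T
  y1=T y2=F y3=T y4=T y5=F y6=F y7=T
Count: 3.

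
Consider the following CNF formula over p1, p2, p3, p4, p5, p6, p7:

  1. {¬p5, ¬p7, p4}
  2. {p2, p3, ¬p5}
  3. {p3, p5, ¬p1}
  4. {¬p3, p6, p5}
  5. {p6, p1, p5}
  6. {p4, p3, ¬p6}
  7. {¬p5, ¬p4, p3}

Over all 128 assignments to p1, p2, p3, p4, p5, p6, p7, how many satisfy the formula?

Split on p5, then p3.
  p5=T, p3=T: p1, p2, p6 free; 3 ways for (p4,p7) × 2^3 = 24.
  p5=T, p3=F: remaining (p1,p2,p4,p6,p7) ∈ {(F,T,F,F,F); (T,T,F,F,F)} — 2.
  p5=F, p3=T: forces p6=T; p1, p2, p4, p7 free → 2^4 = 16.
  p5=F, p3=F: remaining (p1,p2,p4,p6,p7) ∈ {(F,F,T,T,F); (F,F,T,T,T); (F,T,T,T,F); (F,T,T,T,T)} — 4.
Total: 24 + 2 + 16 + 4 = 46.

46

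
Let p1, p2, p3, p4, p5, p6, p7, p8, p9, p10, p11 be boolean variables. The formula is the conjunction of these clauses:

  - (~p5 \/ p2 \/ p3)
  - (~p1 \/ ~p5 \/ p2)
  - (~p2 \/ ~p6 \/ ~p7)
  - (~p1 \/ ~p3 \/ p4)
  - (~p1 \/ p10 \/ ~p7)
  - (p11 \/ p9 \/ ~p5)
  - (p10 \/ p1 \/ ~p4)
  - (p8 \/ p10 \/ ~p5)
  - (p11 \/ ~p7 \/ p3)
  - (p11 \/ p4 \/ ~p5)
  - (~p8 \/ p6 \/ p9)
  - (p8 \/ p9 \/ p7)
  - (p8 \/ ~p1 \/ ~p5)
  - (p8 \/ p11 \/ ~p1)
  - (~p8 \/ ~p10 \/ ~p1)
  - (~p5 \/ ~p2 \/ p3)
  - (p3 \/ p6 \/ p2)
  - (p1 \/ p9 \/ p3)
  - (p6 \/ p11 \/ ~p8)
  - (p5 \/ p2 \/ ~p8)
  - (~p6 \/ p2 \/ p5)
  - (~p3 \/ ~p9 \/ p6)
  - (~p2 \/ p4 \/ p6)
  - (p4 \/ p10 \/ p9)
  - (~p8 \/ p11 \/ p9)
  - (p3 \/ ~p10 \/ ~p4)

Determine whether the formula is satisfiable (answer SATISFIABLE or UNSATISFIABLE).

Pure literal: p11 appears only positively; assign p11 = True.
Set p1 = False and propagate.
Branch on p2: take p2 = True.
Branch on p3: take p3 = True.
For the remaining variables, p4 = True, p5 = True, p6 = True, p7 = False, p8 = True, p9 = True, p10 = True works.
So p1 = False, p2 = True, p3 = True, p4 = True, p5 = True, p6 = True, p7 = False, p8 = True, p9 = True, p10 = True, p11 = True is a satisfying assignment.

SATISFIABLE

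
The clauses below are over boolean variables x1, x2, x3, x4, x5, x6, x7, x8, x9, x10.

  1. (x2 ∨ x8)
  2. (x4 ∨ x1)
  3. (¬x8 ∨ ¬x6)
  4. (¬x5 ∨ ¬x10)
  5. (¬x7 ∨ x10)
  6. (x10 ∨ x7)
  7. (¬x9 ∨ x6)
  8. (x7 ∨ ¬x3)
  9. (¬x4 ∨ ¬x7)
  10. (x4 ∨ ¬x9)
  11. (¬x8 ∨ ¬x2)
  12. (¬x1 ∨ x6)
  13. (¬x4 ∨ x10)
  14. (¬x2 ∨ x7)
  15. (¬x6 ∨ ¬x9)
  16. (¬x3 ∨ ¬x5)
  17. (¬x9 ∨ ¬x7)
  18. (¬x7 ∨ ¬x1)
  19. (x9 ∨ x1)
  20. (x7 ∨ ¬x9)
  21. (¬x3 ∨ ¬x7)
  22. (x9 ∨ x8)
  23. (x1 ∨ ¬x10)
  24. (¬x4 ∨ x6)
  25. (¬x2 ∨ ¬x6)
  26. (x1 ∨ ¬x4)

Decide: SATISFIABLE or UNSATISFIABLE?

UNSATISFIABLE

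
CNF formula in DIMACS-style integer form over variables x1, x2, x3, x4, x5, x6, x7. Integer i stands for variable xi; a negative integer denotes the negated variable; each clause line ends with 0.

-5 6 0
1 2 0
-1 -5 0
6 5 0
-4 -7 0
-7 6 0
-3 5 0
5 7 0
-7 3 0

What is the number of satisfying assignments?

5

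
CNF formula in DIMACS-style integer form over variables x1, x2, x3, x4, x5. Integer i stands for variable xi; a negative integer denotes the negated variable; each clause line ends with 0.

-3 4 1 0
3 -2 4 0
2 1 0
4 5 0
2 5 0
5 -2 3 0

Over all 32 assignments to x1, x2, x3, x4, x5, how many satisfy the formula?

11

Case analysis on x2 and x3:
  x2=T, x3=T: 5 of the 8 assignments to (x1,x4,x5) work.
  x2=T, x3=F: remaining (x1,x4,x5) ∈ {(F,T,T); (T,T,T)} — 2.
  x2=F, x3=T: remaining (x1,x4,x5) ∈ {(T,F,T); (T,T,T)} — 2.
  x2=F, x3=F: remaining (x1,x4,x5) ∈ {(T,F,T); (T,T,T)} — 2.
Total: 5 + 2 + 2 + 2 = 11.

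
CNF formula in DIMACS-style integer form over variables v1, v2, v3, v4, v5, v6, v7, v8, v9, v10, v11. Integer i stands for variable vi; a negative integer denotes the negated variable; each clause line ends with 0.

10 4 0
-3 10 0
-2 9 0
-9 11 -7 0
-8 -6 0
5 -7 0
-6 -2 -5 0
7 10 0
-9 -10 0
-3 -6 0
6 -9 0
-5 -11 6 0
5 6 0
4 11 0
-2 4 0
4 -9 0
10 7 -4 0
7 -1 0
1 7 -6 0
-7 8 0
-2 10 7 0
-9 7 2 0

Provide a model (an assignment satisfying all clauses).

v1=0, v2=0, v3=1, v4=1, v5=1, v6=0, v7=0, v8=0, v9=0, v10=1, v11=0

Branch on v1: take v1 = False.
Try v2 = False.
Branch on v3: take v3 = True.
  then v10 is forced to True.
  then v9 is forced to False.
  then v6 is forced to False.
  then v5 is forced to True.
  then v11 is forced to False.
  then v4 is forced to True.
For the remaining variables, v7 = False, v8 = False works.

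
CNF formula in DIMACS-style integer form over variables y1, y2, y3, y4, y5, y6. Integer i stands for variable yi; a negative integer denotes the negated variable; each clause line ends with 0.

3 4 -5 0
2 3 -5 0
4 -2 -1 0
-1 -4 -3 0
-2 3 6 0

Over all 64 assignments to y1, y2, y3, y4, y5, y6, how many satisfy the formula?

33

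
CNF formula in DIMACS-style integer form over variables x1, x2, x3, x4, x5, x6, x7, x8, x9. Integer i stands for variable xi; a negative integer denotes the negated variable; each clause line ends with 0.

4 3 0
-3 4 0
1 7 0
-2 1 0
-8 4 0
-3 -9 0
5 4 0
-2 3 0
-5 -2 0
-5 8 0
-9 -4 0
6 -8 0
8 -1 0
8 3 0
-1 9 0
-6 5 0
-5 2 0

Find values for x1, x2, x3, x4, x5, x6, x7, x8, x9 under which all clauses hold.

x1=False  x2=False  x3=True  x4=True  x5=False  x6=False  x7=True  x8=False  x9=False

x7 occurs only positively in the remaining clauses — set x7 = True.
Try x1 = False.
  then x2 is forced to False.
  then x5 is forced to False.
  then x4 is forced to True.
  then x9 is forced to False.
  then x6 is forced to False.
  then x8 is forced to False.
  then x3 is forced to True.
Every clause has at least one true literal under this assignment.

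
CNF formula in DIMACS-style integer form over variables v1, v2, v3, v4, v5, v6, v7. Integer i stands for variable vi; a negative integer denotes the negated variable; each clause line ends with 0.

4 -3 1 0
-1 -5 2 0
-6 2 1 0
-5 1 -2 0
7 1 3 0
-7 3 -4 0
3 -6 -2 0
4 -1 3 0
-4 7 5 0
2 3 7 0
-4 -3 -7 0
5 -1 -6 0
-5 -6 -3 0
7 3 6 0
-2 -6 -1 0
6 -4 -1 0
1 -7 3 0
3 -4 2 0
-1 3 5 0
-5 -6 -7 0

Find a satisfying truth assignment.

Branch on v1: take v1 = True.
For the remaining variables, v2 = True, v3 = True, v4 = False, v5 = True, v6 = False, v7 = False works.
Every clause has at least one true literal under this assignment.
Check each clause:
  1. (v1 OR NOT v3 OR v4) — v1 is true.
  2. (NOT v1 OR NOT v5 OR v2) — v2 is true.
  3. (v1 OR NOT v6 OR v2) — v1 is true.
  4. (NOT v2 OR v1 OR NOT v5) — v1 is true.
  5. (v3 OR v7 OR v1) — v1 is true.
  6. (NOT v4 OR v3 OR NOT v7) — NOT v7 is true.
  7. (NOT v2 OR v3 OR NOT v6) — NOT v6 is true.
  8. (v3 OR v4 OR NOT v1) — v3 is true.
  9. (v5 OR NOT v4 OR v7) — NOT v4 is true.
  10. (v3 OR v7 OR v2) — v2 is true.
  11. (NOT v7 OR NOT v4 OR NOT v3) — NOT v7 is true.
  12. (NOT v1 OR NOT v6 OR v5) — NOT v6 is true.
  13. (NOT v5 OR NOT v6 OR NOT v3) — NOT v6 is true.
  14. (v6 OR v7 OR v3) — v3 is true.
  15. (NOT v2 OR NOT v6 OR NOT v1) — NOT v6 is true.
  16. (NOT v1 OR NOT v4 OR v6) — NOT v4 is true.
  17. (v1 OR NOT v7 OR v3) — v1 is true.
  18. (NOT v4 OR v2 OR v3) — v2 is true.
  19. (v5 OR NOT v1 OR v3) — v3 is true.
  20. (NOT v7 OR NOT v6 OR NOT v5) — NOT v7 is true.

v1=T, v2=T, v3=T, v4=F, v5=T, v6=F, v7=F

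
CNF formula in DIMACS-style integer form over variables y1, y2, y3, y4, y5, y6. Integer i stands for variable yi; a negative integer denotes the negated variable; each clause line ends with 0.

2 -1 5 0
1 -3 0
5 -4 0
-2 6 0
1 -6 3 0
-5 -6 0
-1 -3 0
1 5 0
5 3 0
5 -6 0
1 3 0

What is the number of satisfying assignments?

2

The models are:
  y1=1 y2=0 y3=0 y4=0 y5=1 y6=0
  y1=1 y2=0 y3=0 y4=1 y5=1 y6=0
That's 2 in total.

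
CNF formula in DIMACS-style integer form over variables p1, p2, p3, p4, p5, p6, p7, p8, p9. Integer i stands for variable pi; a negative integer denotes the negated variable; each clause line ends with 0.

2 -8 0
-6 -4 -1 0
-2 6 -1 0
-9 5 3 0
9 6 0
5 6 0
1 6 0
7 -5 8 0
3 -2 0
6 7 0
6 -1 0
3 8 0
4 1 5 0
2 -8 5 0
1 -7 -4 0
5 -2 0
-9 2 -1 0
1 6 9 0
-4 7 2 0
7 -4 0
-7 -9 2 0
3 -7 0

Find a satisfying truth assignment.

p1=False, p2=True, p3=True, p4=False, p5=True, p6=True, p7=False, p8=True, p9=False

Check each clause:
  1. (p2 ∨ ¬p8) — p2 is true.
  2. (¬p1 ∨ ¬p4 ∨ ¬p6) — ¬p4 is true.
  3. (¬p1 ∨ p6 ∨ ¬p2) — ¬p1 is true.
  4. (p3 ∨ p5 ∨ ¬p9) — p3 is true.
  5. (p6 ∨ p9) — p6 is true.
  6. (p5 ∨ p6) — p5 is true.
  7. (p6 ∨ p1) — p6 is true.
  8. (p8 ∨ ¬p5 ∨ p7) — p8 is true.
  9. (¬p2 ∨ p3) — p3 is true.
  10. (p7 ∨ p6) — p6 is true.
  11. (p6 ∨ ¬p1) — p6 is true.
  12. (p3 ∨ p8) — p8 is true.
  13. (p5 ∨ p1 ∨ p4) — p5 is true.
  14. (p5 ∨ ¬p8 ∨ p2) — p2 is true.
  15. (p1 ∨ ¬p7 ∨ ¬p4) — ¬p7 is true.
  16. (¬p2 ∨ p5) — p5 is true.
  17. (¬p1 ∨ p2 ∨ ¬p9) — p2 is true.
  18. (p6 ∨ p1 ∨ p9) — p6 is true.
  19. (¬p4 ∨ p2 ∨ p7) — p2 is true.
  20. (¬p4 ∨ p7) — ¬p4 is true.
  21. (¬p9 ∨ p2 ∨ ¬p7) — ¬p7 is true.
  22. (¬p7 ∨ p3) — ¬p7 is true.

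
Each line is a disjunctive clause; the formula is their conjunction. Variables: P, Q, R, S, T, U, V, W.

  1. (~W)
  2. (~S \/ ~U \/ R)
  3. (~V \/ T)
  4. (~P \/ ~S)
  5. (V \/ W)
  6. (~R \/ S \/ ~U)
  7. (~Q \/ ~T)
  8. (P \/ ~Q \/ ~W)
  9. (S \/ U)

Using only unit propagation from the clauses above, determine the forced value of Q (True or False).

False

(~W) is a unit clause: W = False.
In (W \/ V), W is now false; V must hold, so V = True.
(~V \/ T): since V = True, the clause reduces to (T). T = True.
(~Q \/ ~T): since T = True, the clause reduces to (~Q). Q = False.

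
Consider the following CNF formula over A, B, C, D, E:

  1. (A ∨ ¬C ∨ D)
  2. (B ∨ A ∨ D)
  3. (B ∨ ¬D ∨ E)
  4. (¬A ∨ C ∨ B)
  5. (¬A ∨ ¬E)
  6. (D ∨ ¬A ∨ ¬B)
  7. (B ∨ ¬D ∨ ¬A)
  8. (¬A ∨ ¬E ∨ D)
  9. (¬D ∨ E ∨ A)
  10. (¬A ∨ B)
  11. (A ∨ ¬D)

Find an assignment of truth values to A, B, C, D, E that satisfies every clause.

A = T, B = T, C = F, D = T, E = F

Check each clause:
  1. (D ∨ ¬C ∨ A) — A is true.
  2. (D ∨ B ∨ A) — A is true.
  3. (B ∨ ¬D ∨ E) — B is true.
  4. (¬A ∨ B ∨ C) — B is true.
  5. (¬A ∨ ¬E) — ¬E is true.
  6. (¬A ∨ ¬B ∨ D) — D is true.
  7. (B ∨ ¬A ∨ ¬D) — B is true.
  8. (¬A ∨ D ∨ ¬E) — ¬E is true.
  9. (A ∨ E ∨ ¬D) — A is true.
  10. (B ∨ ¬A) — B is true.
  11. (A ∨ ¬D) — A is true.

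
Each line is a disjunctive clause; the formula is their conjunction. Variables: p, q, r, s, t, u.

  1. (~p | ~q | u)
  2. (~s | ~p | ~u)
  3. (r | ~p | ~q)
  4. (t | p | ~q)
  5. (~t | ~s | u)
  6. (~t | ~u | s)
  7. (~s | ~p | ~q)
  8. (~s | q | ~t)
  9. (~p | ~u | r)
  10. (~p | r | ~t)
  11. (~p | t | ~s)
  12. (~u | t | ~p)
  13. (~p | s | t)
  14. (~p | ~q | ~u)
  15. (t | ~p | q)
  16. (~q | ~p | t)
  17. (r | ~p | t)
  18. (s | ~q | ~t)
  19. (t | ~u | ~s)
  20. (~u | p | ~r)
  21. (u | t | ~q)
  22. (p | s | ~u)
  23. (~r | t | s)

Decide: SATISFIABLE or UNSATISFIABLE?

SATISFIABLE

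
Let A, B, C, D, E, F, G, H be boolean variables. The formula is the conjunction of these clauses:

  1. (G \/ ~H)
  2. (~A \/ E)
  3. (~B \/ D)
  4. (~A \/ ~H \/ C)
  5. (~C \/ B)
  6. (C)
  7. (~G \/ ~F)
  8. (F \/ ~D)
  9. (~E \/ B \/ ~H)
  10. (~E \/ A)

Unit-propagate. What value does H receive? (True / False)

(C) is a unit clause: C = True.
From (B \/ ~C) and C = True: B = True.
In (~B \/ D), ~B is now false; D must hold, so D = True.
(~D \/ F) with D = True leaves only F, so F = True.
(~G \/ ~F): since F = True, the clause reduces to (~G). G = False.
(~H \/ G) with G = False leaves only ~H, so H = False.

False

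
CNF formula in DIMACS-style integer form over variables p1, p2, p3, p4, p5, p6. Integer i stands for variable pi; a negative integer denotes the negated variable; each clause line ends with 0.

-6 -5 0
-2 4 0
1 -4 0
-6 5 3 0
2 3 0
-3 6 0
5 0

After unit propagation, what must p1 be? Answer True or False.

Unit clause (p5) sets p5 = True.
(NOT p6 OR NOT p5) with p5 = True leaves only NOT p6, so p6 = False.
In (p6 OR NOT p3), p6 is now false; NOT p3 must hold, so p3 = False.
From (p3 OR p2) and p3 = False: p2 = True.
In (p4 OR NOT p2), NOT p2 is now false; p4 must hold, so p4 = True.
(p1 OR NOT p4) with p4 = True leaves only p1, so p1 = True.

True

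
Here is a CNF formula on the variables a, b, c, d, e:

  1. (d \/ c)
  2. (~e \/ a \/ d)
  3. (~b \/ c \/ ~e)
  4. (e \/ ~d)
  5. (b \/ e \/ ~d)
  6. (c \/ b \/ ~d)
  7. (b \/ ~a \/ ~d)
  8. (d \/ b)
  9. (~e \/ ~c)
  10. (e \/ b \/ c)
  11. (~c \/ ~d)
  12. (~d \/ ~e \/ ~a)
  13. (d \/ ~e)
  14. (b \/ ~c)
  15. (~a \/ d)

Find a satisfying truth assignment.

Set a = False and propagate.
Set b = True and propagate.
The remaining clauses are satisfied by c = True, d = False, e = False.
Every clause has at least one true literal under this assignment.
Check each clause:
  1. (d \/ c) — c is true.
  2. (a \/ d \/ ~e) — ~e is true.
  3. (~b \/ ~e \/ c) — c is true.
  4. (e \/ ~d) — ~d is true.
  5. (~d \/ e \/ b) — b is true.
  6. (b \/ ~d \/ c) — b is true.
  7. (~d \/ b \/ ~a) — b is true.
  8. (b \/ d) — b is true.
  9. (~c \/ ~e) — ~e is true.
  10. (b \/ e \/ c) — b is true.
  11. (~d \/ ~c) — ~d is true.
  12. (~e \/ ~d \/ ~a) — ~e is true.
  13. (~e \/ d) — ~e is true.
  14. (~c \/ b) — b is true.
  15. (d \/ ~a) — ~a is true.

a = F, b = T, c = T, d = F, e = F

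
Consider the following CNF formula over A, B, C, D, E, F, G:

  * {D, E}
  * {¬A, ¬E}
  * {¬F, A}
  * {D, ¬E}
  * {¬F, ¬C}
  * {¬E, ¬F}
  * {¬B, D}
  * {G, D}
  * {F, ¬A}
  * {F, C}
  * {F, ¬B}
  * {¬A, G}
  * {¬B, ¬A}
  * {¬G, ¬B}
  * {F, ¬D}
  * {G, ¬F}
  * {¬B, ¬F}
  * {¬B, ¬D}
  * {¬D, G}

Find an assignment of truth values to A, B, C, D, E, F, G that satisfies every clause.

A = 1, B = 0, C = 0, D = 1, E = 0, F = 1, G = 1

Check each clause:
  1. {D, E} — D is true.
  2. {¬A, ¬E} — ¬E is true.
  3. {A, ¬F} — A is true.
  4. {D, ¬E} — ¬E is true.
  5. {¬F, ¬C} — ¬C is true.
  6. {¬E, ¬F} — ¬E is true.
  7. {D, ¬B} — D is true.
  8. {D, G} — D is true.
  9. {¬A, F} — F is true.
  10. {C, F} — F is true.
  11. {F, ¬B} — ¬B is true.
  12. {¬A, G} — G is true.
  13. {¬B, ¬A} — ¬B is true.
  14. {¬G, ¬B} — ¬B is true.
  15. {F, ¬D} — F is true.
  16. {¬F, G} — G is true.
  17. {¬B, ¬F} — ¬B is true.
  18. {¬D, ¬B} — ¬B is true.
  19. {¬D, G} — G is true.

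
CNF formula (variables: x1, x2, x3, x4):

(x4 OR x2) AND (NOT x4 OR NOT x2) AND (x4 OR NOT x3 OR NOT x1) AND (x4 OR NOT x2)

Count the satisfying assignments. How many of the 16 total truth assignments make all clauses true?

4

The models are:
  x1=0 x2=0 x3=0 x4=1
  x1=0 x2=0 x3=1 x4=1
  x1=1 x2=0 x3=0 x4=1
  x1=1 x2=0 x3=1 x4=1
That's 4 in total.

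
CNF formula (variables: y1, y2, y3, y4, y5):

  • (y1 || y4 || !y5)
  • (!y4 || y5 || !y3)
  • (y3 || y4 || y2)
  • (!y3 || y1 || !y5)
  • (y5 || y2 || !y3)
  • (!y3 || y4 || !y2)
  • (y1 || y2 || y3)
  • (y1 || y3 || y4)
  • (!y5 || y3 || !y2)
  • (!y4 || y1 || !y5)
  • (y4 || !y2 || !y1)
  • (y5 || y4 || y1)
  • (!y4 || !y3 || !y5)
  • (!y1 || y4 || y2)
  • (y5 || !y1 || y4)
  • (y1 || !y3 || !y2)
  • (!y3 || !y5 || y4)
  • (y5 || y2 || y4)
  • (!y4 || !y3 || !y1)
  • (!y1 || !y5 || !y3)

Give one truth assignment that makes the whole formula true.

y1=True  y2=True  y3=False  y4=True  y5=False

Try y1 = True.
For the remaining variables, y2 = True, y3 = False, y4 = True, y5 = False works.
Check each clause:
  1. (y4 || !y5 || y1) — y1 is true.
  2. (!y4 || y5 || !y3) — !y3 is true.
  3. (y4 || y3 || y2) — y2 is true.
  4. (!y3 || y1 || !y5) — y1 is true.
  5. (!y3 || y2 || y5) — !y3 is true.
  6. (y4 || !y3 || !y2) — y4 is true.
  7. (y2 || y1 || y3) — y1 is true.
  8. (y1 || y3 || y4) — y1 is true.
  9. (!y2 || y3 || !y5) — !y5 is true.
  10. (!y5 || !y4 || y1) — y1 is true.
  11. (!y1 || !y2 || y4) — y4 is true.
  12. (y4 || y5 || y1) — y1 is true.
  13. (!y4 || !y5 || !y3) — !y5 is true.
  14. (!y1 || y4 || y2) — y2 is true.
  15. (y5 || y4 || !y1) — y4 is true.
  16. (!y3 || !y2 || y1) — y1 is true.
  17. (!y3 || y4 || !y5) — !y5 is true.
  18. (y5 || y2 || y4) — y2 is true.
  19. (!y1 || !y3 || !y4) — !y3 is true.
  20. (!y5 || !y3 || !y1) — !y5 is true.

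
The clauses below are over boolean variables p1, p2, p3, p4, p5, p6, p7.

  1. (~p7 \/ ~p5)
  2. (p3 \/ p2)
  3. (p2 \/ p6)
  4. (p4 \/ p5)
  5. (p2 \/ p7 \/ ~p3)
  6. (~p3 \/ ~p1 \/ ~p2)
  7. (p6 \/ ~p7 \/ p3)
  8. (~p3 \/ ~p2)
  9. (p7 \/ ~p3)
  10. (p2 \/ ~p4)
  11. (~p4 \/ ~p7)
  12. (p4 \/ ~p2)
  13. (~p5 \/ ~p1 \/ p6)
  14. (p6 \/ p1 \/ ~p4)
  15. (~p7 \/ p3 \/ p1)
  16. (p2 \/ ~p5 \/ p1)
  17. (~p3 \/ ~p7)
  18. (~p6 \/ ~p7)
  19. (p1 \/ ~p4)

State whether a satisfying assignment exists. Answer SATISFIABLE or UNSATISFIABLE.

Try p1 = True.
The remaining clauses are satisfied by p2 = True, p3 = False, p4 = True, p5 = False, p6 = True, p7 = False.
So p1=True, p2=True, p3=False, p4=True, p5=False, p6=True, p7=False is a satisfying assignment.

SATISFIABLE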